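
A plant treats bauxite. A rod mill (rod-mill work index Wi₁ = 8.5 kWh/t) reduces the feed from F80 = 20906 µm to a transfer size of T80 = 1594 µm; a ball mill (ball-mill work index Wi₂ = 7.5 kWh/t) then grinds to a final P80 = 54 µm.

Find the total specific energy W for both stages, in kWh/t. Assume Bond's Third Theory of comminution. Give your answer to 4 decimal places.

W = 9.8688 kWh/t

Bond: W = 10·Wi·(1/√P80 − 1/√F80)
Stage 1 (20906→1594 µm, Wi₁=8.5): W₁ = 10·8.5·(0.025047 − 0.006916) = 1.5411 kWh/t
Stage 2 (1594→54 µm, Wi₂=7.5): W₂ = 10·7.5·(0.136083 − 0.025047) = 8.3277 kWh/t
W = W₁ + W₂ = 1.5411 + 8.3277 = 9.8688 kWh/t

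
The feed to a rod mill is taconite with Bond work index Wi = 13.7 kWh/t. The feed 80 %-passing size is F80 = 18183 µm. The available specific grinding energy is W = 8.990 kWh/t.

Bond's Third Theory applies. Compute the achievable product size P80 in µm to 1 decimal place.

P80 = 187.5 µm

W = 10 Wi / √P80 − 10 Wi / √F80
P80^-0.5 = F80^-0.5 + W/(10 Wi)
  = 8.9900/(10·13.7) + 1/√18183 = 0.065620 + 0.007416 = 0.073036
P80 = (1/0.073036)² = 13.6918² = 187.47 µm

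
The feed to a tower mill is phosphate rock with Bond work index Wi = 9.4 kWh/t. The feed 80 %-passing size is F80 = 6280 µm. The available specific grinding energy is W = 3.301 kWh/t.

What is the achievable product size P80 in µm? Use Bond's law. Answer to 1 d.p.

Bond: W = 10·Wi·(1/√P80 − 1/√F80)
P80^-0.5 = F80^-0.5 + W/(10 Wi)
  = 3.3010/(10·9.4) + 1/√6280 = 0.035117 + 0.012619 = 0.047736
P80 = (1/0.047736)² = 20.9486² = 438.84 µm

P80 = 438.8 µm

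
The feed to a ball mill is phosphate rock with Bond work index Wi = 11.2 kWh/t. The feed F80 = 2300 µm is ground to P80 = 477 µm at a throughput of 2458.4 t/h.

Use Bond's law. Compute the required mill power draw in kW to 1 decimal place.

Bond:  W = 10 Wi (1/√P − 1/√F)
W = 10·11.2·(1/√477 − 1/√2300) = 10·11.2·(0.024935) = 2.7928 kWh/t
P = W·T = 2.7928·2458.4 = 6865.7 kW

P = 6865.7 kW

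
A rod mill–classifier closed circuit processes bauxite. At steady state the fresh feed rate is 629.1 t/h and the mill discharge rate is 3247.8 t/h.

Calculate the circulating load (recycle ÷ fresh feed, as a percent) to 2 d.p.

CL = 416.26 %

Mill node: discharge = fresh + recycle.
R = M − F = 3247.8 − 629.1 = 2618.7 t/h
CL = 100·R/F = 100·2618.7/629.1 = 416.26 %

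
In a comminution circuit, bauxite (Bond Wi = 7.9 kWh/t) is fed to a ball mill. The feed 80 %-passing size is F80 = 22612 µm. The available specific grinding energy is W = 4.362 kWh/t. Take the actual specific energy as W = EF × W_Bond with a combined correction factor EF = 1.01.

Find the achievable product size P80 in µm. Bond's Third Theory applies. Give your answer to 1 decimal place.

P80 = 266.0 µm

Bond:  W = 10 Wi (1/√P − 1/√F)
W_Bond = W / EF = 4.362 / 1.01 = 4.3188 kWh/t
P80^(−½) = W_Bond/(10 Wi) + F80^(−½)
  = 4.3188/(10·7.9) + 1/√22612 = 0.054669 + 0.006650 = 0.061319
P80 = (1/0.061319)² = 16.3083² = 265.96 µm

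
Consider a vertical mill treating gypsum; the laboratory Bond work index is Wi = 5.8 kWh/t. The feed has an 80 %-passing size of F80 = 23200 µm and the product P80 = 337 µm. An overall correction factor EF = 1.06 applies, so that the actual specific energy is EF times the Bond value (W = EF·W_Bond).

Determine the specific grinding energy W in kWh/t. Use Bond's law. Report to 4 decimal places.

W = 2.9454 kWh/t

Bond:  W = 10 Wi (1/√P − 1/√F)
1/√337 = 0.054473;  1/√23200 = 0.006565
W = 10·5.8·(0.054473 − 0.006565) = 2.7787 kWh/t
With EF = 1.06: W = 2.7787·1.06 = 2.9454 kWh/t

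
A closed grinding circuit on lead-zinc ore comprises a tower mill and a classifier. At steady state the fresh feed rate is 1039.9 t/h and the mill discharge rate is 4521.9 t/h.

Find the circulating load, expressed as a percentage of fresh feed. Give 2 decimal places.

Mill node: discharge = fresh + recycle.
R = M − F = 4521.9 − 1039.9 = 3482.0 t/h
CL = 100·R/F = 100·3482.0/1039.9 = 334.84 %

CL = 334.84 %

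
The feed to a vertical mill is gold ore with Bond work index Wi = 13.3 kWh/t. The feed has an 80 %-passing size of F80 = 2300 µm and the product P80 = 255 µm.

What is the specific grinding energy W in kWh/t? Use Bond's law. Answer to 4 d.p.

W_Bond = 10·Wi·(1/√P₈₀ − 1/√F₈₀)
1/√255 = 0.062622;  1/√2300 = 0.020851
W = 10·13.3·(0.062622 − 0.020851) = 5.5555 kWh/t

W = 5.5555 kWh/t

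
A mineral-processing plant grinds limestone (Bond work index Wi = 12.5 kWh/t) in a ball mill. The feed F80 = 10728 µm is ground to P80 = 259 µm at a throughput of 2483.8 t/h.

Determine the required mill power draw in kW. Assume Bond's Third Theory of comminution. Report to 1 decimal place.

W_Bond = 10·Wi·(1/√P₈₀ − 1/√F₈₀)
W = 10·12.5·(1/√259 − 1/√10728) = 10·12.5·(0.052482) = 6.5603 kWh/t
Power = W × throughput = 6.5603 kWh/t × 2483.8 t/h = 16294.4 kW

P = 16294.4 kW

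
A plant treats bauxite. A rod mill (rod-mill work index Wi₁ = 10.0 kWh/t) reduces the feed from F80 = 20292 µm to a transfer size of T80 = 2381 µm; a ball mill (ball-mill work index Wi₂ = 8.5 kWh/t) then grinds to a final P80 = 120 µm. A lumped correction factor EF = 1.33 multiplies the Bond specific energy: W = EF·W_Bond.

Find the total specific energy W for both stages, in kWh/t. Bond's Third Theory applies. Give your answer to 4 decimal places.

W = 10·Wi·(P80^(-½) − F80^(-½))
Stage 1 (20292→2381 µm, Wi₁=10.0): W₁ = 10·10.0·(0.020494 − 0.007020) = 1.3474 kWh/t
Stage 2 (2381→120 µm, Wi₂=8.5): W₂ = 10·8.5·(0.091287 − 0.020494) = 6.0174 kWh/t
W = W₁ + W₂ = 1.3474 + 6.0174 = 7.3648 kWh/t
Apply correction: 7.3648 × 1.33 = 9.7952 kWh/t

W = 9.7952 kWh/t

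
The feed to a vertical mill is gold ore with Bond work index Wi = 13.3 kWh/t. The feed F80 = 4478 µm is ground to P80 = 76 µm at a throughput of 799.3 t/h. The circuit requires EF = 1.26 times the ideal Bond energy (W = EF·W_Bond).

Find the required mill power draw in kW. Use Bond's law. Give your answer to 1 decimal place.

Bond: W = 10·Wi·(1/√P80 − 1/√F80)
W = 10·13.3·(1/√76 − 1/√4478) = 10·13.3·(0.099764) = 13.2686 kWh/t
With EF = 1.26: W = 13.2686·1.26 = 16.7185 kWh/t
Mill draw = 16.7185 × 799.3 = 13363.1 kW

P = 13363.1 kW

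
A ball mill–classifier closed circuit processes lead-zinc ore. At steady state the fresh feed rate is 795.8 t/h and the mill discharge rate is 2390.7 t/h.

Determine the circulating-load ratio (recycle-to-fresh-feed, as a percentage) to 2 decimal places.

CL = 200.41 %

Discharge = new feed + return, hence
R = M − F = 2390.7 − 795.8 = 1594.9 t/h
CL = 100·R/F = 100·1594.9/795.8 = 200.41 %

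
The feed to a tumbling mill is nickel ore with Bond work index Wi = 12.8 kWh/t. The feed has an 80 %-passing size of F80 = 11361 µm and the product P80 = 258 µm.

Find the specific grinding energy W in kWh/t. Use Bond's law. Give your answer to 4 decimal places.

W = 10 Wi / √P80 − 10 Wi / √F80
1/√258 = 0.062257;  1/√11361 = 0.009382
W = 10·12.8·(0.062257 − 0.009382) = 6.7680 kWh/t

W = 6.7680 kWh/t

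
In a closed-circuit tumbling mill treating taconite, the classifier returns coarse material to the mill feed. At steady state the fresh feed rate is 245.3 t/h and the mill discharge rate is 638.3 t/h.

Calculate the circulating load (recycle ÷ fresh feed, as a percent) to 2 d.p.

CL = 160.21 %

Mill node: discharge = fresh + recycle.
R = M − F = 638.3 − 245.3 = 393.0 t/h
CL = 100·R/F = 100·393.0/245.3 = 160.21 %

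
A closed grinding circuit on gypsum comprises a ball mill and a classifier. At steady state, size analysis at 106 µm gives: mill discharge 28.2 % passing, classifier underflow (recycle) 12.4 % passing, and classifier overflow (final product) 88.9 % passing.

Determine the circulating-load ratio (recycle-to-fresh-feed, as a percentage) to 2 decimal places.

Two-product formula at 106 µm:
(1+r)d = ru + o → r = (o−d)/(d−u)
r = (88.9 − 28.2)/(28.2 − 12.4) = 60.7/15.8 = 3.8418
CL = 100·r = 384.18 %

CL = 384.18 %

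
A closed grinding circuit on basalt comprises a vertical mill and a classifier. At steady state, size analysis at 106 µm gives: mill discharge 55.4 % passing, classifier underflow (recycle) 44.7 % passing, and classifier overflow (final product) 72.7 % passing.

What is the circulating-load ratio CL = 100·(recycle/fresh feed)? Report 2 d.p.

Balance %-passing 106 µm (r = R/F):
r = (o − d)/(d − u)
r = (72.7 − 55.4)/(55.4 − 44.7) = 17.3/10.7 = 1.6168
CL = 100·r = 161.68 %

CL = 161.68 %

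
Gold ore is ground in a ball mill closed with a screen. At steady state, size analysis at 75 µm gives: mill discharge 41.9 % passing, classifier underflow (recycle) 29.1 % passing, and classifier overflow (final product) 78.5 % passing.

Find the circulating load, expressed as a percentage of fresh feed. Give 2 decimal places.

CL = 285.94 %

Balance %-passing 75 µm (r = R/F):
Fd + Rd = Ru + Fo ⇒ R/F = (o−d)/(d−u)
r = (78.5 − 41.9)/(41.9 − 29.1) = 36.6/12.8 = 2.8594
CL = 100·r = 285.94 %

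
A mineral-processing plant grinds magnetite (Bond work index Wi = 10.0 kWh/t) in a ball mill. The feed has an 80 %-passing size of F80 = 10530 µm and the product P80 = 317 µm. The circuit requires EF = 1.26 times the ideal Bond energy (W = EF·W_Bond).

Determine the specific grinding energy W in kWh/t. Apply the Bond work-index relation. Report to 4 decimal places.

W = 10 Wi (1/√P80 − 1/√F80)  [Bond]
1/√317 = 0.056166;  1/√10530 = 0.009745
W = 10·10.0·(0.056166 − 0.009745) = 4.6421 kWh/t
Corrected W = EF·W_Bond = 1.26·4.6421 = 5.8490 kWh/t

W = 5.8490 kWh/t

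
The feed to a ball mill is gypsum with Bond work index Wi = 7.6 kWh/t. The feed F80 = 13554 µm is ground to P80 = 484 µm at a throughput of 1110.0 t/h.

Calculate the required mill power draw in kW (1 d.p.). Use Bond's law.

W = 10·Wi·[P80^(−½) − F80^(−½)]
W = 10·7.6·(1/√484 − 1/√13554) = 10·7.6·(0.036865) = 2.8017 kWh/t
Power = W × throughput = 2.8017 kWh/t × 1110.0 t/h = 3109.9 kW

P = 3109.9 kW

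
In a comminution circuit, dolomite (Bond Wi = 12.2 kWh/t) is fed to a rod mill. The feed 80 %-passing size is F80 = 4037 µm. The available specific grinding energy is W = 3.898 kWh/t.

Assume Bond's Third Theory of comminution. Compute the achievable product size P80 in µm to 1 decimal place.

W = 10 Wi (P80^-0.5 − F80^-0.5)
⇒ 1/√P80 = W/(10·Wi) + 1/√F80
  = 3.8980/(10·12.2) + 1/√4037 = 0.031951 + 0.015739 = 0.047690
P80 = (1/0.047690)² = 20.9689² = 439.70 µm

P80 = 439.7 µm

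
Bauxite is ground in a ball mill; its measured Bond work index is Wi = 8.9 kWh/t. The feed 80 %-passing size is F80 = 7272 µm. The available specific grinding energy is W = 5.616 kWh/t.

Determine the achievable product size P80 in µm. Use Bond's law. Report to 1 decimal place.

W = 10 Wi / √P80 − 10 Wi / √F80
P80^-0.5 = F80^-0.5 + W/(10 Wi)
  = 5.6160/(10·8.9) + 1/√7272 = 0.063101 + 0.011727 = 0.074828
P80 = (1/0.074828)² = 13.3640² = 178.60 µm

P80 = 178.6 µm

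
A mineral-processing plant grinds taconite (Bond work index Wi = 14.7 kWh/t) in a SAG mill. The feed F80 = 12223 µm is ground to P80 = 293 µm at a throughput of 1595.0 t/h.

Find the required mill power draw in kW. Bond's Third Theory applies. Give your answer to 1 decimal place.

W = 10 Wi (1/√P80 − 1/√F80)  [Bond]
W = 10·14.7·(1/√293 − 1/√12223) = 10·14.7·(0.049376) = 7.2582 kWh/t
P_mill = W·ṁ = 7.2582·1595.0 = 11576.8 kW

P = 11576.8 kW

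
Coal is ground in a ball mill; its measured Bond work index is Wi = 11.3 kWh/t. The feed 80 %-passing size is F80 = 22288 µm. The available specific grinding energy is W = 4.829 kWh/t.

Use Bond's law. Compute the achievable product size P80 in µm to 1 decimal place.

P80 = 409.2 µm

W = 10·Wi·[P80^(−½) − F80^(−½)]
⇒ 1/√P80 = W/(10·Wi) + 1/√F80
  = 4.8290/(10·11.3) + 1/√22288 = 0.042735 + 0.006698 = 0.049433
P80 = (1/0.049433)² = 20.2295² = 409.23 µm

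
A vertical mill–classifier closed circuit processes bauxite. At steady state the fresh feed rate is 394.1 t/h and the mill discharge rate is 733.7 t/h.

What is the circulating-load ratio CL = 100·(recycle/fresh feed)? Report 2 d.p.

CL = 86.17 %

Steady state: M = F + R.
R = M − F = 733.7 − 394.1 = 339.6 t/h
CL = 100·R/F = 100·339.6/394.1 = 86.17 %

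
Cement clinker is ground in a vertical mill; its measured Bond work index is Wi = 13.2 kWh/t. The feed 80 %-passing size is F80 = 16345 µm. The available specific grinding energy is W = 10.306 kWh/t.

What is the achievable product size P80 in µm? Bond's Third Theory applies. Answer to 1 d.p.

W = 10 Wi / √P80 − 10 Wi / √F80
P80^-0.5 = F80^-0.5 + W/(10 Wi)
  = 10.3060/(10·13.2) + 1/√16345 = 0.078076 + 0.007822 = 0.085898
P80 = (1/0.085898)² = 11.6418² = 135.53 µm

P80 = 135.5 µm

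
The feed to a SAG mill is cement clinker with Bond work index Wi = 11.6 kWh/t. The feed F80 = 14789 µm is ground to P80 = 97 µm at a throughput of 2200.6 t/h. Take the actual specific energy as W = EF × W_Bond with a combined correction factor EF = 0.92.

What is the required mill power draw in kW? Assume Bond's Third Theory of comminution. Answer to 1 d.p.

P = 21914.0 kW

W = 10·Wi·(P80^(-½) − F80^(-½))
W = 10·11.6·(1/√97 − 1/√14789) = 10·11.6·(0.093312) = 10.8241 kWh/t
Apply correction: 10.8241 × 0.92 = 9.9582 kWh/t
Mill draw = 9.9582 × 2200.6 = 21914.0 kW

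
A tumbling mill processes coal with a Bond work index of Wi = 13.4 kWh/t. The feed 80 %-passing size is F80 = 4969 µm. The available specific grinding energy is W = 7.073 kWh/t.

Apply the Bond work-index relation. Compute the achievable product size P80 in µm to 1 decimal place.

Bond:  W = 10 Wi (1/√P − 1/√F)
1/√P80 = 1/√F80 + W/(10·Wi)
  = 7.0730/(10·13.4) + 1/√4969 = 0.052784 + 0.014186 = 0.066970
P80 = (1/0.066970)² = 14.9321² = 222.97 µm

P80 = 223.0 µm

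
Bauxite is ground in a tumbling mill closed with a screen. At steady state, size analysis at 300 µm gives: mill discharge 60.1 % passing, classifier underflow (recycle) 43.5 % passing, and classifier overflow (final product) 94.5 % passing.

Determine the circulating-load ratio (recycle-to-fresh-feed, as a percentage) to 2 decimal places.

CL = 207.23 %

Let r = R/F. Size balance at 300 µm:
Fd + Rd = Ru + Fo ⇒ R/F = (o−d)/(d−u)
r = (94.5 − 60.1)/(60.1 − 43.5) = 34.4/16.6 = 2.0723
CL = 100·r = 207.23 %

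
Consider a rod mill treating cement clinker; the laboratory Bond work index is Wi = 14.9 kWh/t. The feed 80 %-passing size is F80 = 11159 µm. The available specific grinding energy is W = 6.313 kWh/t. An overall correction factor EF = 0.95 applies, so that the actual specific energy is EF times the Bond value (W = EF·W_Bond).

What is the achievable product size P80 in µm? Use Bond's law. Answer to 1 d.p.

P80 = 342.1 µm

W = 10·Wi·[P80^(−½) − F80^(−½)]
W_Bond = W / EF = 6.313 / 0.95 = 6.6453 kWh/t
⇒ 1/√P80 = W_Bond/(10 Wi) + 1/√F80
  = 6.6453/(10·14.9) + 1/√11159 = 0.044599 + 0.009466 = 0.054066
P80 = (1/0.054066)² = 18.4961² = 342.10 µm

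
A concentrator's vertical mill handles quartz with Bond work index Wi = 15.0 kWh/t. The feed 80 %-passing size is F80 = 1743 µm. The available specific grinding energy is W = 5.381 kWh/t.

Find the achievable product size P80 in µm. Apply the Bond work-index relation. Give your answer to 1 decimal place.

W = 10 Wi (1/√P80 − 1/√F80)  [Bond]
1/√P80 = 1/√F80 + W/(10·Wi)
  = 5.3810/(10·15.0) + 1/√1743 = 0.035873 + 0.023953 = 0.059826
P80 = (1/0.059826)² = 16.7152² = 279.40 µm

P80 = 279.4 µm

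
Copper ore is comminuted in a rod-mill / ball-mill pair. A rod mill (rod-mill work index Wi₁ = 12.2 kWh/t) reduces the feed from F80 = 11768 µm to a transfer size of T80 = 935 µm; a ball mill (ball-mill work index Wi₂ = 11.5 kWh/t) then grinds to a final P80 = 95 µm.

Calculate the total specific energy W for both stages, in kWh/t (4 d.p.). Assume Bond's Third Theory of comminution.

W = 10.9030 kWh/t

W = 10·Wi·[P80^(−½) − F80^(−½)]
Stage 1 (11768→935 µm, Wi₁=12.2): W₁ = 10·12.2·(0.032703 − 0.009218) = 2.8652 kWh/t
Stage 2 (935→95 µm, Wi₂=11.5): W₂ = 10·11.5·(0.102598 − 0.032703) = 8.0378 kWh/t
W = W₁ + W₂ = 2.8652 + 8.0378 = 10.9030 kWh/t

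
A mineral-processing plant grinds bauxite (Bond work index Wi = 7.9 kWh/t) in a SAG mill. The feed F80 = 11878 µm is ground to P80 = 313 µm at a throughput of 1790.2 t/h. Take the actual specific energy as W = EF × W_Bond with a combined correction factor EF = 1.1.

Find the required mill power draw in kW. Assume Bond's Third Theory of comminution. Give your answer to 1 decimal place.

W = 10·Wi·[P80^(−½) − F80^(−½)]
W = 10·7.9·(1/√313 − 1/√11878) = 10·7.9·(0.047348) = 3.7405 kWh/t
With EF = 1.1: W = 3.7405·1.1 = 4.1145 kWh/t
P_mill = W·ṁ = 4.1145·1790.2 = 7365.8 kW

P = 7365.8 kW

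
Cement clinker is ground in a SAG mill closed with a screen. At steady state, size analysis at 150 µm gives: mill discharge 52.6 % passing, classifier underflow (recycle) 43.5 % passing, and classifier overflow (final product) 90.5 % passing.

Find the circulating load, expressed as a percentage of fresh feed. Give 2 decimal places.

CL = 416.48 %

Let r = R/F. Size balance at 150 µm:
(1+r)·d = r·u + o ⇒ r = (o−d)/(d−u)
r = (90.5 − 52.6)/(52.6 − 43.5) = 37.9/9.1 = 4.1648
CL = 100·r = 416.48 %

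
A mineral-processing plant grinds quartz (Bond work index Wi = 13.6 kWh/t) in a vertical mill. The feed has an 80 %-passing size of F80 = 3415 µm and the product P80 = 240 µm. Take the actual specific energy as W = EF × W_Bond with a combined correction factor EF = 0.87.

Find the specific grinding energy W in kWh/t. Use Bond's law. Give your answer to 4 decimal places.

W = 10·Wi·[P80^(−½) − F80^(−½)]
1/√240 = 0.064550;  1/√3415 = 0.017112
W = 10·13.6·(0.064550 − 0.017112) = 6.4515 kWh/t
Apply correction: 6.4515 × 0.87 = 5.6128 kWh/t

W = 5.6128 kWh/t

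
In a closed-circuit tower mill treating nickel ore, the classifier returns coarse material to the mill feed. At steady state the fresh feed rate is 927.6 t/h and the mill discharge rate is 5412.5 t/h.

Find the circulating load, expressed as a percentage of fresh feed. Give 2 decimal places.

M = F + R at steady state, so:
R = M − F = 5412.5 − 927.6 = 4484.9 t/h
CL = 100·R/F = 100·4484.9/927.6 = 483.50 %

CL = 483.50 %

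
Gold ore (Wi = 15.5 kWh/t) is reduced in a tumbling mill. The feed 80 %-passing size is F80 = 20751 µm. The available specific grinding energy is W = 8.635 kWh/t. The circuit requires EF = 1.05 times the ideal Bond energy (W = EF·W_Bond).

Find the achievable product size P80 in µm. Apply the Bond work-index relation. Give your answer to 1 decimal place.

P80 = 277.8 µm

W = 10·Wi·(P80^(-½) − F80^(-½))
W_Bond = W / EF = 8.635 / 1.05 = 8.2238 kWh/t
1/√P80 = 1/√F80 + W_Bond/(10·Wi)
  = 8.2238/(10·15.5) + 1/√20751 = 0.053057 + 0.006942 = 0.059999
P80 = (1/0.059999)² = 16.6670² = 277.79 µm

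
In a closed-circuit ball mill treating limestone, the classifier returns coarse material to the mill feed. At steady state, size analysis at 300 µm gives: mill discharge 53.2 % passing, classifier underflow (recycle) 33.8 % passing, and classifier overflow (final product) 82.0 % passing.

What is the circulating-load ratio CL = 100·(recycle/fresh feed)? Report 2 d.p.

Let r = R/F. Size balance at 300 µm:
(1+r)·d = r·u + o ⇒ r = (o−d)/(d−u)
r = (82.0 − 53.2)/(53.2 − 33.8) = 28.8/19.4 = 1.4845
CL = 100·r = 148.45 %

CL = 148.45 %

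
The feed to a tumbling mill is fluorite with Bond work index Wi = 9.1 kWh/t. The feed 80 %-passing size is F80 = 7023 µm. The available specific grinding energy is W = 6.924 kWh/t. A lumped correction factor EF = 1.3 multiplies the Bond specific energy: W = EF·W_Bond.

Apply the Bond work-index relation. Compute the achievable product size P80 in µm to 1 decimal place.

P80 = 201.4 µm

Bond: W = 10·Wi·(1/√P80 − 1/√F80)
W_Bond = W / EF = 6.924 / 1.3 = 5.3262 kWh/t
P80^-0.5 = F80^-0.5 + W_Bond/(10 Wi)
  = 5.3262/(10·9.1) + 1/√7023 = 0.058529 + 0.011933 = 0.070462
P80 = (1/0.070462)² = 14.1921² = 201.41 µm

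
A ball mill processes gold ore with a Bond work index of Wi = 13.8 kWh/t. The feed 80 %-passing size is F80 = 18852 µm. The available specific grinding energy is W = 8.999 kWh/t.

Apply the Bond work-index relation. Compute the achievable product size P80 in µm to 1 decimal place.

W_Bond = 10·Wi·(1/√P₈₀ − 1/√F₈₀)
P80^(−½) = W/(10 Wi) + F80^(−½)
  = 8.9990/(10·13.8) + 1/√18852 = 0.065210 + 0.007283 = 0.072493
P80 = (1/0.072493)² = 13.7944² = 190.28 µm

P80 = 190.3 µm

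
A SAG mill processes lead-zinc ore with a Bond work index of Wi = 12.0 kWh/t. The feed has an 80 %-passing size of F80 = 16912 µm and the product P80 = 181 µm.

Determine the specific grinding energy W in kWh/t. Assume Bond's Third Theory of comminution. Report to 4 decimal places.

W = 10·Wi·[P80^(−½) − F80^(−½)]
1/√181 = 0.074329;  1/√16912 = 0.007690
W = 10·12.0·(0.074329 − 0.007690) = 7.9968 kWh/t

W = 7.9968 kWh/t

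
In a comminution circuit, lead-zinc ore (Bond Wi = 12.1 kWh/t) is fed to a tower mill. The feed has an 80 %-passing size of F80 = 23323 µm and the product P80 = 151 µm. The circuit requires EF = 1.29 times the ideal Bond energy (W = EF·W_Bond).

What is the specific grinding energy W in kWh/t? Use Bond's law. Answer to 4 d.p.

W = 10·Wi·(P80^(-½) − F80^(-½))
1/√151 = 0.081379;  1/√23323 = 0.006548
W = 10·12.1·(0.081379 − 0.006548) = 9.0545 kWh/t
W_actual = 1.29 × 9.0545 = 11.6803 kWh/t

W = 11.6803 kWh/t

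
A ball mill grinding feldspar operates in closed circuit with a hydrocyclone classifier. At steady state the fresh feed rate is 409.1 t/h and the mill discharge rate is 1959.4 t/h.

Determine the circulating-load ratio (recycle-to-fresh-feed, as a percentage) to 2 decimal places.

CL = 378.95 %

M = F + R at steady state, so:
R = M − F = 1959.4 − 409.1 = 1550.3 t/h
CL = 100·R/F = 100·1550.3/409.1 = 378.95 %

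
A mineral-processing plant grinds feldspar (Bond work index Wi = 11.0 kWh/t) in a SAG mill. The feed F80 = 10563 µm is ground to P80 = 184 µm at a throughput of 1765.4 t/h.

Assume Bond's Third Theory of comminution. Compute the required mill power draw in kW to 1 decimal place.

W = 10 Wi / √P80 − 10 Wi / √F80
W = 10·11.0·(1/√184 − 1/√10563) = 10·11.0·(0.063991) = 7.0390 kWh/t
P_mill = W·ṁ = 7.0390·1765.4 = 12426.7 kW

P = 12426.7 kW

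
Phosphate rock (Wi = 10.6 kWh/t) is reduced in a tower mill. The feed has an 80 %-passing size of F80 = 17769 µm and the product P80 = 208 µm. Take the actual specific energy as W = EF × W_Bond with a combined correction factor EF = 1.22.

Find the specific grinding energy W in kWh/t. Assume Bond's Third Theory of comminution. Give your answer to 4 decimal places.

W = 10 Wi (P80^-0.5 − F80^-0.5)
1/√208 = 0.069338;  1/√17769 = 0.007502
W = 10·10.6·(0.069338 − 0.007502) = 6.5546 kWh/t
With EF = 1.22: W = 6.5546·1.22 = 7.9966 kWh/t

W = 7.9966 kWh/t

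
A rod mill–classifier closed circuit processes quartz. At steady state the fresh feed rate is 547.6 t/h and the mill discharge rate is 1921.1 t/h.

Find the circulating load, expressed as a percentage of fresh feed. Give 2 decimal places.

M = F + R at steady state, so:
R = M − F = 1921.1 − 547.6 = 1373.5 t/h
CL = 100·R/F = 100·1373.5/547.6 = 250.82 %

CL = 250.82 %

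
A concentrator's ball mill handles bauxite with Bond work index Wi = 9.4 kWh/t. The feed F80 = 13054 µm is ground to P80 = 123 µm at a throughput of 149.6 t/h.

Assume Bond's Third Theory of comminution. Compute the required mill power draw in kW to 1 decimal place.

W = 10 Wi (P80^-0.5 − F80^-0.5)
W = 10·9.4·(1/√123 − 1/√13054) = 10·9.4·(0.081415) = 7.6530 kWh/t
Power = W × throughput = 7.6530 kWh/t × 149.6 t/h = 1144.9 kW

P = 1144.9 kW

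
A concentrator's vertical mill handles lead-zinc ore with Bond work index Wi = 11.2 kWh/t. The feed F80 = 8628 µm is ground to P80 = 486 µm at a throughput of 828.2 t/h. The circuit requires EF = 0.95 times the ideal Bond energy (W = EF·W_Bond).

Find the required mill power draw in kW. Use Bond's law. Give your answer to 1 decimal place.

P = 3048.5 kW

Bond: W = 10·Wi·(1/√P80 − 1/√F80)
W = 10·11.2·(1/√486 − 1/√8628) = 10·11.2·(0.034595) = 3.8747 kWh/t
W_actual = 0.95 × 3.8747 = 3.6809 kWh/t
Power = W × throughput = 3.6809 kWh/t × 828.2 t/h = 3048.5 kW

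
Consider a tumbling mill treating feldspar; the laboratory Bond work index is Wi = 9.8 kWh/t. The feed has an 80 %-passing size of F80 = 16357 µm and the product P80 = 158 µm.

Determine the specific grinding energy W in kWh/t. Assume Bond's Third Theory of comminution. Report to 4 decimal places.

W_Bond = 10·Wi·(1/√P₈₀ − 1/√F₈₀)
1/√158 = 0.079556;  1/√16357 = 0.007819
W = 10·9.8·(0.079556 − 0.007819) = 7.0302 kWh/t

W = 7.0302 kWh/t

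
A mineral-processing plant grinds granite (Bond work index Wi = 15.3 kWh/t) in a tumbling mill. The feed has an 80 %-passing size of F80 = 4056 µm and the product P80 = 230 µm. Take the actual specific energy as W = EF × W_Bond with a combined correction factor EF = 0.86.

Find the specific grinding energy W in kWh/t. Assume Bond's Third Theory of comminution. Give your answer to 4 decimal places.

W = 10·Wi·[P80^(−½) − F80^(−½)]
1/√230 = 0.065938;  1/√4056 = 0.015702
W = 10·15.3·(0.065938 − 0.015702) = 7.6861 kWh/t
Corrected W = EF·W_Bond = 0.86·7.6861 = 6.6101 kWh/t

W = 6.6101 kWh/t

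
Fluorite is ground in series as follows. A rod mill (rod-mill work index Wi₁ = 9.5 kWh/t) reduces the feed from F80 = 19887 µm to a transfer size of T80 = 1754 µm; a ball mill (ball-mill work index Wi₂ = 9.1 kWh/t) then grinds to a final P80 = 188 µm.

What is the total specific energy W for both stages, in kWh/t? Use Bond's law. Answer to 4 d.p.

W_Bond = 10·Wi·(1/√P₈₀ − 1/√F₈₀)
Stage 1 (19887→1754 µm, Wi₁=9.5): W₁ = 10·9.5·(0.023877 − 0.007091) = 1.5947 kWh/t
Stage 2 (1754→188 µm, Wi₂=9.1): W₂ = 10·9.1·(0.072932 − 0.023877) = 4.4640 kWh/t
W = W₁ + W₂ = 1.5947 + 4.4640 = 6.0587 kWh/t

W = 6.0587 kWh/t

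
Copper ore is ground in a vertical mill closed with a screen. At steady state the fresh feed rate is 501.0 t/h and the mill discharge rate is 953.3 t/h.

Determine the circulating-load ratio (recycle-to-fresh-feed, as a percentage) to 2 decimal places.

M = F + R at steady state, so:
R = M − F = 953.3 − 501.0 = 452.3 t/h
CL = 100·R/F = 100·452.3/501.0 = 90.28 %

CL = 90.28 %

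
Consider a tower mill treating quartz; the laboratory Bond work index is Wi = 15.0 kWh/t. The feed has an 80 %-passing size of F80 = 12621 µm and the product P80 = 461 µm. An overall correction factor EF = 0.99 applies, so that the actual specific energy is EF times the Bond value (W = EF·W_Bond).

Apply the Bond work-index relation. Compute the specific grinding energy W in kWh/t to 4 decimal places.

W = 5.5945 kWh/t

W = 10 Wi (1/√P80 − 1/√F80)  [Bond]
1/√461 = 0.046575;  1/√12621 = 0.008901
W = 10·15.0·(0.046575 − 0.008901) = 5.6510 kWh/t
Corrected W = EF·W_Bond = 0.99·5.6510 = 5.5945 kWh/t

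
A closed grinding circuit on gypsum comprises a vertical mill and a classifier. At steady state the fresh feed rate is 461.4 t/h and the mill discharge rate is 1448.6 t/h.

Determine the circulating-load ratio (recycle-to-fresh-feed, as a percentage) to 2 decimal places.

CL = 213.96 %

M = F + R at steady state, so:
R = M − F = 1448.6 − 461.4 = 987.2 t/h
CL = 100·R/F = 100·987.2/461.4 = 213.96 %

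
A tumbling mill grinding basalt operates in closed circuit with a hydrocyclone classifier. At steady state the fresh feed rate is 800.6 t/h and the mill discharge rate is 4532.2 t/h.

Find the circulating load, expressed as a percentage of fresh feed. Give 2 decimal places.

CL = 466.10 %

Mill node: discharge = fresh + recycle.
R = M − F = 4532.2 − 800.6 = 3731.6 t/h
CL = 100·R/F = 100·3731.6/800.6 = 466.10 %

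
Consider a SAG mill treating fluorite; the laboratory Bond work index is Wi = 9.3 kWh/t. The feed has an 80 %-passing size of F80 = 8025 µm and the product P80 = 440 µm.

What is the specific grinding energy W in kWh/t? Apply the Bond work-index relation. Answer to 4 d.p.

W = 3.3955 kWh/t

W_Bond = 10·Wi·(1/√P₈₀ − 1/√F₈₀)
1/√440 = 0.047673;  1/√8025 = 0.011163
W = 10·9.3·(0.047673 − 0.011163) = 3.3955 kWh/t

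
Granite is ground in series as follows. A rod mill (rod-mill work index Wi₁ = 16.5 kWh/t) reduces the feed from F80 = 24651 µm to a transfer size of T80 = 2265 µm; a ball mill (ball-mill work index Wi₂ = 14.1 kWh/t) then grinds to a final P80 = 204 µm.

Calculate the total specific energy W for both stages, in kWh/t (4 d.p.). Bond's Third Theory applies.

Bond:  W = 10 Wi (1/√P − 1/√F)
Stage 1 (24651→2265 µm, Wi₁=16.5): W₁ = 10·16.5·(0.021012 − 0.006369) = 2.4161 kWh/t
Stage 2 (2265→204 µm, Wi₂=14.1): W₂ = 10·14.1·(0.070014 − 0.021012) = 6.9093 kWh/t
W = W₁ + W₂ = 2.4161 + 6.9093 = 9.3253 kWh/t

W = 9.3253 kWh/t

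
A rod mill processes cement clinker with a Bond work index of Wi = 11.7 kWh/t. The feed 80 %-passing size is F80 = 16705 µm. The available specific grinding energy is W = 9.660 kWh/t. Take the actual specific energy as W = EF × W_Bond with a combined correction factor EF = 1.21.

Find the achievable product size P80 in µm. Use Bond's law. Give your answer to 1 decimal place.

Bond:  W = 10 Wi (1/√P − 1/√F)
W_Bond = W / EF = 9.660 / 1.21 = 7.9835 kWh/t
⇒ 1/√P80 = W_Bond/(10 Wi) + 1/√F80
  = 7.9835/(10·11.7) + 1/√16705 = 0.068235 + 0.007737 = 0.075972
P80 = (1/0.075972)² = 13.1628² = 173.26 µm

P80 = 173.3 µm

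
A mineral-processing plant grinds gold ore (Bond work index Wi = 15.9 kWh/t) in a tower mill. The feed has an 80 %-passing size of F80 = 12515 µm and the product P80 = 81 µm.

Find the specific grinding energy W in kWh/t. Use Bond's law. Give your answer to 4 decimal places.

W = 16.2454 kWh/t

Bond: W = 10·Wi·(1/√P80 − 1/√F80)
1/√81 = 0.111111;  1/√12515 = 0.008939
W = 10·15.9·(0.111111 − 0.008939) = 16.2454 kWh/t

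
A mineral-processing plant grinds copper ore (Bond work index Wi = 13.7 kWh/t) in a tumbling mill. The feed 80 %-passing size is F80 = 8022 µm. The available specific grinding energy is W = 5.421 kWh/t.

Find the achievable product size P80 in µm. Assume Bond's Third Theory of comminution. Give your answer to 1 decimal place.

P80 = 388.5 µm

W_Bond = 10·Wi·(1/√P₈₀ − 1/√F₈₀)
⇒ 1/√P80 = W/(10 Wi) + 1/√F80
  = 5.4210/(10·13.7) + 1/√8022 = 0.039569 + 0.011165 = 0.050734
P80 = (1/0.050734)² = 19.7105² = 388.50 µm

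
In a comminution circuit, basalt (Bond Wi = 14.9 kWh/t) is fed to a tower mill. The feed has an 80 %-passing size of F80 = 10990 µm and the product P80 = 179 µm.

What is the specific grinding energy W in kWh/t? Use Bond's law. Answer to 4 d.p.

W = 9.7155 kWh/t

Bond: W = 10·Wi·(1/√P80 − 1/√F80)
1/√179 = 0.074744;  1/√10990 = 0.009539
W = 10·14.9·(0.074744 − 0.009539) = 9.7155 kWh/t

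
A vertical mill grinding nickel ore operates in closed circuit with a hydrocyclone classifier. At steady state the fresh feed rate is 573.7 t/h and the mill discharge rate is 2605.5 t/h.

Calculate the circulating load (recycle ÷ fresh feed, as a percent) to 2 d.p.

Mill node: discharge = fresh + recycle.
R = M − F = 2605.5 − 573.7 = 2031.8 t/h
CL = 100·R/F = 100·2031.8/573.7 = 354.16 %

CL = 354.16 %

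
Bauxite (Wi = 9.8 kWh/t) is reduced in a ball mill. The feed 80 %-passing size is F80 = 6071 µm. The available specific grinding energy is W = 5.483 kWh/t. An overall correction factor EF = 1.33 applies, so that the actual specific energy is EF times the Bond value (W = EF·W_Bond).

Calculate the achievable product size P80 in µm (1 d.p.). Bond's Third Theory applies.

P80 = 331.8 µm

W = 10·Wi·[P80^(−½) − F80^(−½)]
W_Bond = W / EF = 5.483 / 1.33 = 4.1226 kWh/t
1/√P80 = 1/√F80 + W_Bond/(10·Wi)
  = 4.1226/(10·9.8) + 1/√6071 = 0.042067 + 0.012834 = 0.054901
P80 = (1/0.054901)² = 18.2146² = 331.77 µm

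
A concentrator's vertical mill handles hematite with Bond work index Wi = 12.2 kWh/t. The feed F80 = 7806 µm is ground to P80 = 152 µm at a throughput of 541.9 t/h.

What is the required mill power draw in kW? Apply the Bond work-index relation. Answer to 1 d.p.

W = 10·Wi·(P80^(-½) − F80^(-½))
W = 10·12.2·(1/√152 − 1/√7806) = 10·12.2·(0.069792) = 8.5147 kWh/t
P_mill = W·ṁ = 8.5147·541.9 = 4614.1 kW

P = 4614.1 kW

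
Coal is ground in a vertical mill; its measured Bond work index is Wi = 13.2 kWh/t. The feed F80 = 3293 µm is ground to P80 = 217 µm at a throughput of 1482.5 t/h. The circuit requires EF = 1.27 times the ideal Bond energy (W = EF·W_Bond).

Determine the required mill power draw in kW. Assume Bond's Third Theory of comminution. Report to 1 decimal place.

Bond:  W = 10 Wi (1/√P − 1/√F)
W = 10·13.2·(1/√217 − 1/√3293) = 10·13.2·(0.050458) = 6.6605 kWh/t
Corrected W = EF·W_Bond = 1.27·6.6605 = 8.4588 kWh/t
Mill draw = 8.4588 × 1482.5 = 12540.2 kW

P = 12540.2 kW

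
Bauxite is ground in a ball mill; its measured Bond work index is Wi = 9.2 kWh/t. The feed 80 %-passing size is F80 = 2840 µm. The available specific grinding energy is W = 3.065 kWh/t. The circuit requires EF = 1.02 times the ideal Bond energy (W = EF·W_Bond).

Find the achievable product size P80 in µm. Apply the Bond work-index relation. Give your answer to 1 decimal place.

Bond: W = 10·Wi·(1/√P80 − 1/√F80)
W_Bond = W / EF = 3.065 / 1.02 = 3.0049 kWh/t
1/√P80 = 1/√F80 + W_Bond/(10·Wi)
  = 3.0049/(10·9.2) + 1/√2840 = 0.032662 + 0.018765 = 0.051427
P80 = (1/0.051427)² = 19.4452² = 378.11 µm

P80 = 378.1 µm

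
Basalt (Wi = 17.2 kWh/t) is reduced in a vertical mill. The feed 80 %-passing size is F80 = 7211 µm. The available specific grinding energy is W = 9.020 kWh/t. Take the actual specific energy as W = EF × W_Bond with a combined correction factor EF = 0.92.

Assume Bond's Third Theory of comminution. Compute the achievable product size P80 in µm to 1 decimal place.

P80 = 211.4 µm

W = 10 Wi (1/√P80 − 1/√F80)  [Bond]
W_Bond = W / EF = 9.020 / 0.92 = 9.8043 kWh/t
P80^-0.5 = F80^-0.5 + W_Bond/(10 Wi)
  = 9.8043/(10·17.2) + 1/√7211 = 0.057002 + 0.011776 = 0.068778
P80 = (1/0.068778)² = 14.5395² = 211.40 µm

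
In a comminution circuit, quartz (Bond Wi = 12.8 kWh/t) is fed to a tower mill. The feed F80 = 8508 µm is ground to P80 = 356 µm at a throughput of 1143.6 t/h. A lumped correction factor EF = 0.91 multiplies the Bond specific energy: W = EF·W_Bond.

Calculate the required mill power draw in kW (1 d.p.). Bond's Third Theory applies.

Bond:  W = 10 Wi (1/√P − 1/√F)
W = 10·12.8·(1/√356 − 1/√8508) = 10·12.8·(0.042158) = 5.3963 kWh/t
With EF = 0.91: W = 5.3963·0.91 = 4.9106 kWh/t
Mill draw = 4.9106 × 1143.6 = 5615.8 kW

P = 5615.8 kW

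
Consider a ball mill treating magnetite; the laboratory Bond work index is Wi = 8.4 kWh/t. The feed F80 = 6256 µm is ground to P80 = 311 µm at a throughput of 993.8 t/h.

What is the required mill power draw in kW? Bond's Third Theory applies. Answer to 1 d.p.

Bond:  W = 10 Wi (1/√P − 1/√F)
W = 10·8.4·(1/√311 − 1/√6256) = 10·8.4·(0.044062) = 3.7012 kWh/t
P_mill = W·ṁ = 3.7012·993.8 = 3678.2 kW

P = 3678.2 kW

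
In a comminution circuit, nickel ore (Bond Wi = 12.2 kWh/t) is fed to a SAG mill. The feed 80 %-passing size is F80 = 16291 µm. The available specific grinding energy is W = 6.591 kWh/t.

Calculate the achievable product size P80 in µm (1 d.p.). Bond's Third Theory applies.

P80 = 261.3 µm

Bond:  W = 10 Wi (1/√P − 1/√F)
P80^(−½) = W/(10 Wi) + F80^(−½)
  = 6.5910/(10·12.2) + 1/√16291 = 0.054025 + 0.007835 = 0.061859
P80 = (1/0.061859)² = 16.1657² = 261.33 µm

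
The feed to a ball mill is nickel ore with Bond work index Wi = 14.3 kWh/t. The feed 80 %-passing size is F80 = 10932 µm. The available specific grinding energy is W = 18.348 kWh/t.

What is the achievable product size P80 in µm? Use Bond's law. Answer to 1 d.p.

P80 = 52.6 µm

W = 10·Wi·(P80^(-½) − F80^(-½))
1/√P80 = 1/√F80 + W/(10·Wi)
  = 18.3480/(10·14.3) + 1/√10932 = 0.128308 + 0.009564 = 0.137872
P80 = (1/0.137872)² = 7.2531² = 52.61 µm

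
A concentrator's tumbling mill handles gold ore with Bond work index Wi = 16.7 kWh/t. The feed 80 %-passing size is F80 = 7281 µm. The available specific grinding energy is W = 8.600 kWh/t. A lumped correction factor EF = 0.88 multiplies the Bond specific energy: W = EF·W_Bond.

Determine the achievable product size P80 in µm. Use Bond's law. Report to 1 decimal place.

P80 = 202.7 µm

W = 10·Wi·[P80^(−½) − F80^(−½)]
W_Bond = W / EF = 8.600 / 0.88 = 9.7727 kWh/t
P80^-0.5 = F80^-0.5 + W_Bond/(10 Wi)
  = 9.7727/(10·16.7) + 1/√7281 = 0.058519 + 0.011719 = 0.070239
P80 = (1/0.070239)² = 14.2372² = 202.70 µm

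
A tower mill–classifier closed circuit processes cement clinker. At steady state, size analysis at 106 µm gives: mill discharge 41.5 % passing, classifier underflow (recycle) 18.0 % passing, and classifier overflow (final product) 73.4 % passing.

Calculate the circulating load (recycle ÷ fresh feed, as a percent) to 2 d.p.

CL = 135.74 %

Classifier node, passing 106 µm:
d + r·d = r·u + o → r(d−u) = o−d
r = (73.4 − 41.5)/(41.5 − 18.0) = 31.9/23.5 = 1.3574
CL = 100·r = 135.74 %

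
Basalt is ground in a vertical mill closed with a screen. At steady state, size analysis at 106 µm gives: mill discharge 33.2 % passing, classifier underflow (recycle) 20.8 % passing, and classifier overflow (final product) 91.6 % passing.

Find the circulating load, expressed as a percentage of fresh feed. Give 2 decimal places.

CL = 470.97 %

Balance %-passing 106 µm (r = R/F):
r = (o − d)/(d − u)
r = (91.6 − 33.2)/(33.2 − 20.8) = 58.4/12.4 = 4.7097
CL = 100·r = 470.97 %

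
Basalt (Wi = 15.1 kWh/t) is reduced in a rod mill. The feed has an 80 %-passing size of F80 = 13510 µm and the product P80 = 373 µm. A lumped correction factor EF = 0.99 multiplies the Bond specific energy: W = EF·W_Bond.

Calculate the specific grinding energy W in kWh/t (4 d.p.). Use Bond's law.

W = 6.4542 kWh/t

W = 10·Wi·[P80^(−½) − F80^(−½)]
1/√373 = 0.051778;  1/√13510 = 0.008603
W = 10·15.1·(0.051778 − 0.008603) = 6.5194 kWh/t
Corrected W = EF·W_Bond = 0.99·6.5194 = 6.4542 kWh/t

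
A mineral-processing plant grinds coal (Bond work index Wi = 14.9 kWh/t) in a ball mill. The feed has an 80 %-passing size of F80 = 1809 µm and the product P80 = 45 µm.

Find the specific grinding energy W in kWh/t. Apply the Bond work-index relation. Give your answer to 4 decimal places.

Bond: W = 10·Wi·(1/√P80 − 1/√F80)
1/√45 = 0.149071;  1/√1809 = 0.023512
W = 10·14.9·(0.149071 − 0.023512) = 18.7084 kWh/t

W = 18.7084 kWh/t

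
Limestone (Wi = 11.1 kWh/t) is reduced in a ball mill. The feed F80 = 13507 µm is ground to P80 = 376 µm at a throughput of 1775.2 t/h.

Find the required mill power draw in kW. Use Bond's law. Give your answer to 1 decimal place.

P = 8466.5 kW

W = 10·Wi·[P80^(−½) − F80^(−½)]
W = 10·11.1·(1/√376 − 1/√13507) = 10·11.1·(0.042967) = 4.7693 kWh/t
Mill draw = 4.7693 × 1775.2 = 8466.5 kW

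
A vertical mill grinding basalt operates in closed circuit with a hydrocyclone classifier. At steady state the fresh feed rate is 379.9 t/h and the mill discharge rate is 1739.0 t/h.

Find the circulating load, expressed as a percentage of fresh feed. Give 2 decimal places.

Steady state: M = F + R.
R = M − F = 1739.0 − 379.9 = 1359.1 t/h
CL = 100·R/F = 100·1359.1/379.9 = 357.75 %

CL = 357.75 %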